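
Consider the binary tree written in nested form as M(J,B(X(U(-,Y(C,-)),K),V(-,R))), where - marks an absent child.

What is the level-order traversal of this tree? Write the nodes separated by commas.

Level-order visits nodes level by level from the root, left to right within each level.
Level 0: M
Level 1: J, B
Level 2: X, V
Level 3: U, K, R
Level 4: Y
Level 5: C

M, J, B, X, V, U, K, R, Y, C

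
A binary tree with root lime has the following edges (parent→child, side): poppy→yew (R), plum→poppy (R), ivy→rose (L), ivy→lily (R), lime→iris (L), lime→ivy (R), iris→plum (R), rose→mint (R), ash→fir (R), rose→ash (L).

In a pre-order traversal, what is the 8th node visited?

ash

Pre-order visits the node, then its left subtree, then its right subtree.
Visit lime.
At lime: go left to iris.
  Visit iris.
  At iris: no left child.
  At iris: go right to plum.
    Visit plum.
    At plum: no left child.
    At plum: go right to poppy.
      Visit poppy.
      At poppy: no left child.
      At poppy: go right to yew.
        yew is a leaf — visit yew.
At lime: go right to ivy.
  Visit ivy.
  At ivy: go left to rose.
    Visit rose.
    At rose: go left to ash.
      Visit ash.
      At ash: no left child.
      At ash: go right to fir.
        fir is a leaf — visit fir.
    At rose: go right to mint.
      mint is a leaf — visit mint.
  At ivy: go right to lily.
    lily is a leaf — visit lily.
Full pre-order sequence: lime, iris, plum, poppy, yew, ivy, rose, ash, fir, mint, lily.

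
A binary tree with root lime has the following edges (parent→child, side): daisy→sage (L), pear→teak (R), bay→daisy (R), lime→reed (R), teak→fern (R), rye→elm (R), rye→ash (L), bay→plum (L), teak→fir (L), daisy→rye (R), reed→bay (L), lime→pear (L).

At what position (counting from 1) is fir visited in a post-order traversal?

1

Post-order visits the left subtree, then the right subtree, then the node.
At lime: go left to pear.
  At pear: no left child.
  At pear: go right to teak.
    At teak: go left to fir.
      fir is a leaf — visit fir.
    At teak: go right to fern.
      fern is a leaf — visit fern.
    Visit teak.
  Visit pear.
At lime: go right to reed.
  At reed: go left to bay.
    At bay: go left to plum.
      plum is a leaf — visit plum.
    At bay: go right to daisy.
      At daisy: go left to sage.
        sage is a leaf — visit sage.
      At daisy: go right to rye.
        At rye: go left to ash.
          ash is a leaf — visit ash.
        At rye: go right to elm.
          elm is a leaf — visit elm.
        Visit rye.
      Visit daisy.
    Visit bay.
  At reed: no right child.
  Visit reed.
Visit lime.
Full post-order sequence: fir, fern, teak, pear, plum, sage, ash, elm, rye, daisy, bay, reed, lime.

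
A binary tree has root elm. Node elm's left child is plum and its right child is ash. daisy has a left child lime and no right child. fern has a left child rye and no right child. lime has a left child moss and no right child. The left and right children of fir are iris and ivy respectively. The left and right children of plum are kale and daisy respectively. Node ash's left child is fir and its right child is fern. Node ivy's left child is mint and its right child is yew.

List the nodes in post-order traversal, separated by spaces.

kale moss lime daisy plum iris mint yew ivy fir rye fern ash elm

Post-order visits the left subtree, then the right subtree, then the node.
At elm: go left to plum.
  At plum: go left to kale.
    kale is a leaf — visit kale.
  At plum: go right to daisy.
    At daisy: go left to lime.
      At lime: go left to moss.
        moss is a leaf — visit moss.
      At lime: no right child.
      Visit lime.
    At daisy: no right child.
    Visit daisy.
  Visit plum.
At elm: go right to ash.
  At ash: go left to fir.
    At fir: go left to iris.
      iris is a leaf — visit iris.
    At fir: go right to ivy.
      At ivy: go left to mint.
        mint is a leaf — visit mint.
      At ivy: go right to yew.
        yew is a leaf — visit yew.
      Visit ivy.
    Visit fir.
  At ash: go right to fern.
    At fern: go left to rye.
      rye is a leaf — visit rye.
    At fern: no right child.
    Visit fern.
  Visit ash.
Visit elm.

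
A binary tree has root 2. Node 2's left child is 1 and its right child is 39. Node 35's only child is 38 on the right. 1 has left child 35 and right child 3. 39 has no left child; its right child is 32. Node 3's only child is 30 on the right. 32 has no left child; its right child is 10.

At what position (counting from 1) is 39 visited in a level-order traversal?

3

Level-order visits nodes level by level from the root, left to right within each level.
Level 0: 2
Level 1: 1, 39
Level 2: 35, 3, 32
Level 3: 38, 30, 10
Full level-order sequence: 2, 1, 39, 35, 3, 32, 38, 30, 10.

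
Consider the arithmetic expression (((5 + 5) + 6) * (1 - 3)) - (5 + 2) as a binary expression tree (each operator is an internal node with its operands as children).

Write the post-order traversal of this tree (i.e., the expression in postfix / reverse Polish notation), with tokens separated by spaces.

5 5 + 6 + 1 3 - * 5 2 + -

Post-order on an expression tree gives postfix notation: for each operator, emit left operand, right operand, then the operator.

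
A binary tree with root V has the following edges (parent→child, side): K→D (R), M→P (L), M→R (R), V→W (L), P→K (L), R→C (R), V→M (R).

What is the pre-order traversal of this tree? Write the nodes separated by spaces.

Pre-order visits the node, then its left subtree, then its right subtree.
Visit V.
At V: go left to W.
  W is a leaf — visit W.
At V: go right to M.
  Visit M.
  At M: go left to P.
    Visit P.
    At P: go left to K.
      Visit K.
      At K: no left child.
      At K: go right to D.
        D is a leaf — visit D.
    At P: no right child.
  At M: go right to R.
    Visit R.
    At R: no left child.
    At R: go right to C.
      C is a leaf — visit C.

V W M P K D R C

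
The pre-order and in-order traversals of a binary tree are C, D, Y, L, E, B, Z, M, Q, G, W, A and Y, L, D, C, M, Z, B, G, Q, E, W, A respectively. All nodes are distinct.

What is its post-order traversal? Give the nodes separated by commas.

L, Y, D, M, Z, G, Q, B, A, W, E, C

The first element of pre-order is the root; it splits in-order into left and right subtrees.
Root C: left subtree has 3 nodes {Y, L, D}, right has 8 {M, Z, B, G, Q, E, W, A}.
  Root D: left subtree has 2 nodes {Y, L}, right has 0 { }.
    Root Y: left subtree has 0 nodes { }, right has 1 {L}.
  Root E: left subtree has 5 nodes {M, Z, B, G, Q}, right has 2 {W, A}.
    Root B: left subtree has 2 nodes {M, Z}, right has 2 {G, Q}.
      Root Z: left subtree has 1 node {M}, right has 0 { }.
      Root Q: left subtree has 1 node {G}, right has 0 { }.
    Root W: left subtree has 0 nodes { }, right has 1 {A}.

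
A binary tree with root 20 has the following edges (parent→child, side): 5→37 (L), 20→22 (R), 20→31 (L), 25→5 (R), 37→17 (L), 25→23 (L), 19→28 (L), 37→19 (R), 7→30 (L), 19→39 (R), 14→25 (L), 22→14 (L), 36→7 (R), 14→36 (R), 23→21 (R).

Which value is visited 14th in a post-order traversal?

14

Post-order visits the left subtree, then the right subtree, then the node.
At 20: go left to 31.
  31 is a leaf — visit 31.
At 20: go right to 22.
  At 22: go left to 14.
    At 14: go left to 25.
      At 25: go left to 23.
        At 23: no left child.
        At 23: go right to 21.
          21 is a leaf — visit 21.
        Visit 23.
      At 25: go right to 5.
        At 5: go left to 37.
          At 37: go left to 17.
            17 is a leaf — visit 17.
          At 37: go right to 19.
            At 19: go left to 28.
              28 is a leaf — visit 28.
            At 19: go right to 39.
              39 is a leaf — visit 39.
            Visit 19.
          Visit 37.
        At 5: no right child.
        Visit 5.
      Visit 25.
    At 14: go right to 36.
      At 36: no left child.
      At 36: go right to 7.
        At 7: go left to 30.
          30 is a leaf — visit 30.
        At 7: no right child.
        Visit 7.
      Visit 36.
    Visit 14.
  At 22: no right child.
  Visit 22.
Visit 20.
Full post-order sequence: 31, 21, 23, 17, 28, 39, 19, 37, 5, 25, 30, 7, 36, 14, 22, 20.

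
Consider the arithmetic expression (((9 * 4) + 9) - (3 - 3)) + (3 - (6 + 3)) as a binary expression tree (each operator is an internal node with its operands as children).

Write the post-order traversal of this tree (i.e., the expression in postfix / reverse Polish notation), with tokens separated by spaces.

9 4 * 9 + 3 3 - - 3 6 3 + - +

Post-order on an expression tree gives postfix notation: for each operator, emit left operand, right operand, then the operator.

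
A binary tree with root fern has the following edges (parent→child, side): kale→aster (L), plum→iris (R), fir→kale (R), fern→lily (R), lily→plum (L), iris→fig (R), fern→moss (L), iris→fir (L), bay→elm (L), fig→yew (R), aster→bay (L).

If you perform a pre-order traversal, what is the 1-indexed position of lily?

3

Pre-order visits the node, then its left subtree, then its right subtree.
Visit fern.
At fern: go left to moss.
  moss is a leaf — visit moss.
At fern: go right to lily.
  Visit lily.
  At lily: go left to plum.
    Visit plum.
    At plum: no left child.
    At plum: go right to iris.
      Visit iris.
      At iris: go left to fir.
        Visit fir.
        At fir: no left child.
        At fir: go right to kale.
          Visit kale.
          At kale: go left to aster.
            Visit aster.
            At aster: go left to bay.
              Visit bay.
              At bay: go left to elm.
                elm is a leaf — visit elm.
              At bay: no right child.
            At aster: no right child.
          At kale: no right child.
      At iris: go right to fig.
        Visit fig.
        At fig: no left child.
        At fig: go right to yew.
          yew is a leaf — visit yew.
  At lily: no right child.
Full pre-order sequence: fern, moss, lily, plum, iris, fir, kale, aster, bay, elm, fig, yew.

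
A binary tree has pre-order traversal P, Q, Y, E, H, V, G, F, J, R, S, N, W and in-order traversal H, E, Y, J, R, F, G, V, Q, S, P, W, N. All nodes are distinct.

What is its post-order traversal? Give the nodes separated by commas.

H, E, R, J, F, G, V, Y, S, Q, W, N, P

The first element of pre-order is the root; it splits in-order into left and right subtrees.
Root P: left subtree has 10 nodes {H, E, Y, J, R, F, G, V, Q, S}, right has 2 {W, N}.
  Root Q: left subtree has 8 nodes {H, E, Y, J, R, F, G, V}, right has 1 {S}.
    Root Y: left subtree has 2 nodes {H, E}, right has 5 {J, R, F, G, V}.
      Root E: left subtree has 1 node {H}, right has 0 { }.
      Root V: left subtree has 4 nodes {J, R, F, G}, right has 0 { }.
        Root G: left subtree has 3 nodes {J, R, F}, right has 0 { }.
          Root F: left subtree has 2 nodes {J, R}, right has 0 { }.
            Root J: left subtree has 0 nodes { }, right has 1 {R}.
  Root N: left subtree has 1 node {W}, right has 0 { }.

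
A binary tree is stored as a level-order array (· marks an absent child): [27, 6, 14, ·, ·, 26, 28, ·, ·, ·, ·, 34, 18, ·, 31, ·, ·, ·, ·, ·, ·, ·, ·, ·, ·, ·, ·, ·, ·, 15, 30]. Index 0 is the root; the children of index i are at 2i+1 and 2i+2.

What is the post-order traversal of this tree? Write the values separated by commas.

6, 34, 18, 26, 15, 30, 31, 28, 14, 27

Post-order visits the left subtree, then the right subtree, then the node.
At 27: go left to 6.
  6 is a leaf — visit 6.
At 27: go right to 14.
  At 14: go left to 26.
    At 26: go left to 34.
      34 is a leaf — visit 34.
    At 26: go right to 18.
      18 is a leaf — visit 18.
    Visit 26.
  At 14: go right to 28.
    At 28: no left child.
    At 28: go right to 31.
      At 31: go left to 15.
        15 is a leaf — visit 15.
      At 31: go right to 30.
        30 is a leaf — visit 30.
      Visit 31.
    Visit 28.
  Visit 14.
Visit 27.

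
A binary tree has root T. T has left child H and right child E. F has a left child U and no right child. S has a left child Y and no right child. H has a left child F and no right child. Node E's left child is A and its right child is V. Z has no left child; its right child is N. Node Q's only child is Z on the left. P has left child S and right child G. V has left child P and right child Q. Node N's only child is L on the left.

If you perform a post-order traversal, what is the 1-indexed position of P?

Post-order visits the left subtree, then the right subtree, then the node.
At T: go left to H.
  At H: go left to F.
    At F: go left to U.
      U is a leaf — visit U.
    At F: no right child.
    Visit F.
  At H: no right child.
  Visit H.
At T: go right to E.
  At E: go left to A.
    A is a leaf — visit A.
  At E: go right to V.
    At V: go left to P.
      At P: go left to S.
        At S: go left to Y.
          Y is a leaf — visit Y.
        At S: no right child.
        Visit S.
      At P: go right to G.
        G is a leaf — visit G.
      Visit P.
    At V: go right to Q.
      At Q: go left to Z.
        At Z: no left child.
        At Z: go right to N.
          At N: go left to L.
            L is a leaf — visit L.
          At N: no right child.
          Visit N.
        Visit Z.
      At Q: no right child.
      Visit Q.
    Visit V.
  Visit E.
Visit T.
Full post-order sequence: U, F, H, A, Y, S, G, P, L, N, Z, Q, V, E, T.

8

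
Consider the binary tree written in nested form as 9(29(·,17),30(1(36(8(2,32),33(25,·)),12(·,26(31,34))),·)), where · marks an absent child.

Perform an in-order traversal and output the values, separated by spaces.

In-order visits the left subtree, then the node, then the right subtree.
At 9: go left to 29.
  At 29: no left child.
  Visit 29.
  At 29: go right to 17.
    17 is a leaf — visit 17.
Visit 9.
At 9: go right to 30.
  At 30: go left to 1.
    At 1: go left to 36.
      At 36: go left to 8.
        At 8: go left to 2.
          2 is a leaf — visit 2.
        Visit 8.
        At 8: go right to 32.
          32 is a leaf — visit 32.
      Visit 36.
      At 36: go right to 33.
        At 33: go left to 25.
          25 is a leaf — visit 25.
        Visit 33.
        At 33: no right child.
    Visit 1.
    At 1: go right to 12.
      At 12: no left child.
      Visit 12.
      At 12: go right to 26.
        At 26: go left to 31.
          31 is a leaf — visit 31.
        Visit 26.
        At 26: go right to 34.
          34 is a leaf — visit 34.
  Visit 30.
  At 30: no right child.

29 17 9 2 8 32 36 25 33 1 12 31 26 34 30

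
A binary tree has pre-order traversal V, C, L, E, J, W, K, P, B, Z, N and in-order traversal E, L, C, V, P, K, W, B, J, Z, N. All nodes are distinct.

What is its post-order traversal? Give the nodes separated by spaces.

The first element of pre-order is the root; it splits in-order into left and right subtrees.
Root V: left subtree has 3 nodes {E, L, C}, right has 7 {P, K, W, B, J, Z, N}.
  Root C: left subtree has 2 nodes {E, L}, right has 0 { }.
    Root L: left subtree has 1 node {E}, right has 0 { }.
  Root J: left subtree has 4 nodes {P, K, W, B}, right has 2 {Z, N}.
    Root W: left subtree has 2 nodes {P, K}, right has 1 {B}.
      Root K: left subtree has 1 node {P}, right has 0 { }.
    Root Z: left subtree has 0 nodes { }, right has 1 {N}.

E L C P K B W N Z J V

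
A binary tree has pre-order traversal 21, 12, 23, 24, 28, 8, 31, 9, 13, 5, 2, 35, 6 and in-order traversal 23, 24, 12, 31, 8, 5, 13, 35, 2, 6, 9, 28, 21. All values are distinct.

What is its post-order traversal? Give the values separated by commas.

The first element of pre-order is the root; it splits in-order into left and right subtrees.
Root 21: left subtree has 12 nodes {23, 24, 12, 31, 8, 5, 13, 35, 2, 6, 9, 28}, right has 0 { }.
  Root 12: left subtree has 2 nodes {23, 24}, right has 9 {31, 8, 5, 13, 35, 2, 6, 9, 28}.
    Root 23: left subtree has 0 nodes { }, right has 1 {24}.
    Root 28: left subtree has 8 nodes {31, 8, 5, 13, 35, 2, 6, 9}, right has 0 { }.
      Root 8: left subtree has 1 node {31}, right has 6 {5, 13, 35, 2, 6, 9}.
        Root 9: left subtree has 5 nodes {5, 13, 35, 2, 6}, right has 0 { }.
          Root 13: left subtree has 1 node {5}, right has 3 {35, 2, 6}.
            Root 2: left subtree has 1 node {35}, right has 1 {6}.

24, 23, 31, 5, 35, 6, 2, 13, 9, 8, 28, 12, 21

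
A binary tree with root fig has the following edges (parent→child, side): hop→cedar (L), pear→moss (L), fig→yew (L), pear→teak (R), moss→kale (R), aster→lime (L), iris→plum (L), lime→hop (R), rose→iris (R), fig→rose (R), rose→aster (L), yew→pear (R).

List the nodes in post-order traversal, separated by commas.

kale, moss, teak, pear, yew, cedar, hop, lime, aster, plum, iris, rose, fig

Post-order visits the left subtree, then the right subtree, then the node.
At fig: go left to yew.
  At yew: no left child.
  At yew: go right to pear.
    At pear: go left to moss.
      At moss: no left child.
      At moss: go right to kale.
        kale is a leaf — visit kale.
      Visit moss.
    At pear: go right to teak.
      teak is a leaf — visit teak.
    Visit pear.
  Visit yew.
At fig: go right to rose.
  At rose: go left to aster.
    At aster: go left to lime.
      At lime: no left child.
      At lime: go right to hop.
        At hop: go left to cedar.
          cedar is a leaf — visit cedar.
        At hop: no right child.
        Visit hop.
      Visit lime.
    At aster: no right child.
    Visit aster.
  At rose: go right to iris.
    At iris: go left to plum.
      plum is a leaf — visit plum.
    At iris: no right child.
    Visit iris.
  Visit rose.
Visit fig.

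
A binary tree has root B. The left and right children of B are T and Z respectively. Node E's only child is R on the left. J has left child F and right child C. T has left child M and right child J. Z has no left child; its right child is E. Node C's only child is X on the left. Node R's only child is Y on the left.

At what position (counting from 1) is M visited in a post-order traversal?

Post-order visits the left subtree, then the right subtree, then the node.
At B: go left to T.
  At T: go left to M.
    M is a leaf — visit M.
  At T: go right to J.
    At J: go left to F.
      F is a leaf — visit F.
    At J: go right to C.
      At C: go left to X.
        X is a leaf — visit X.
      At C: no right child.
      Visit C.
    Visit J.
  Visit T.
At B: go right to Z.
  At Z: no left child.
  At Z: go right to E.
    At E: go left to R.
      At R: go left to Y.
        Y is a leaf — visit Y.
      At R: no right child.
      Visit R.
    At E: no right child.
    Visit E.
  Visit Z.
Visit B.
Full post-order sequence: M, F, X, C, J, T, Y, R, E, Z, B.

1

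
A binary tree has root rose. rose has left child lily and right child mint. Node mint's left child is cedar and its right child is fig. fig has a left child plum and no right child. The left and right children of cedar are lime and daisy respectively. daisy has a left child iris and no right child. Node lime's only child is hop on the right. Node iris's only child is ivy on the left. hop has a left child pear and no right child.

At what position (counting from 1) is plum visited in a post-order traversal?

Post-order visits the left subtree, then the right subtree, then the node.
At rose: go left to lily.
  lily is a leaf — visit lily.
At rose: go right to mint.
  At mint: go left to cedar.
    At cedar: go left to lime.
      At lime: no left child.
      At lime: go right to hop.
        At hop: go left to pear.
          pear is a leaf — visit pear.
        At hop: no right child.
        Visit hop.
      Visit lime.
    At cedar: go right to daisy.
      At daisy: go left to iris.
        At iris: go left to ivy.
          ivy is a leaf — visit ivy.
        At iris: no right child.
        Visit iris.
      At daisy: no right child.
      Visit daisy.
    Visit cedar.
  At mint: go right to fig.
    At fig: go left to plum.
      plum is a leaf — visit plum.
    At fig: no right child.
    Visit fig.
  Visit mint.
Visit rose.
Full post-order sequence: lily, pear, hop, lime, ivy, iris, daisy, cedar, plum, fig, mint, rose.

9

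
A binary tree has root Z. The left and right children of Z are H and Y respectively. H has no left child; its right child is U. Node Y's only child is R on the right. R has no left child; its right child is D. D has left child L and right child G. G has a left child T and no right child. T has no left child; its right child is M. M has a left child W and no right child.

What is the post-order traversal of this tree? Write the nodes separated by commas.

Post-order visits the left subtree, then the right subtree, then the node.
At Z: go left to H.
  At H: no left child.
  At H: go right to U.
    U is a leaf — visit U.
  Visit H.
At Z: go right to Y.
  At Y: no left child.
  At Y: go right to R.
    At R: no left child.
    At R: go right to D.
      At D: go left to L.
        L is a leaf — visit L.
      At D: go right to G.
        At G: go left to T.
          At T: no left child.
          At T: go right to M.
            At M: go left to W.
              W is a leaf — visit W.
            At M: no right child.
            Visit M.
          Visit T.
        At G: no right child.
        Visit G.
      Visit D.
    Visit R.
  Visit Y.
Visit Z.

U, H, L, W, M, T, G, D, R, Y, Z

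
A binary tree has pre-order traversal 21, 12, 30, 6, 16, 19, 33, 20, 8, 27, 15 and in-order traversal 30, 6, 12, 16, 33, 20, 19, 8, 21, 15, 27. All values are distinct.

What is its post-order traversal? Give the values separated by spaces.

The first element of pre-order is the root; it splits in-order into left and right subtrees.
Root 21: left subtree has 8 nodes {30, 6, 12, 16, 33, 20, 19, 8}, right has 2 {15, 27}.
  Root 12: left subtree has 2 nodes {30, 6}, right has 5 {16, 33, 20, 19, 8}.
    Root 30: left subtree has 0 nodes { }, right has 1 {6}.
    Root 16: left subtree has 0 nodes { }, right has 4 {33, 20, 19, 8}.
      Root 19: left subtree has 2 nodes {33, 20}, right has 1 {8}.
        Root 33: left subtree has 0 nodes { }, right has 1 {20}.
  Root 27: left subtree has 1 node {15}, right has 0 { }.

6 30 20 33 8 19 16 12 15 27 21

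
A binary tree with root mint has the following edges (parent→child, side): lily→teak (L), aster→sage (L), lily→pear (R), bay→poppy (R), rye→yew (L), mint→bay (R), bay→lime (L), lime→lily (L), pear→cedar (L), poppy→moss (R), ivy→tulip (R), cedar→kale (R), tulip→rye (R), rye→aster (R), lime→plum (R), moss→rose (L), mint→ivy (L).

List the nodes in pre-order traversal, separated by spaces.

mint ivy tulip rye yew aster sage bay lime lily teak pear cedar kale plum poppy moss rose

Pre-order visits the node, then its left subtree, then its right subtree.
Visit mint.
At mint: go left to ivy.
  Visit ivy.
  At ivy: no left child.
  At ivy: go right to tulip.
    Visit tulip.
    At tulip: no left child.
    At tulip: go right to rye.
      Visit rye.
      At rye: go left to yew.
        yew is a leaf — visit yew.
      At rye: go right to aster.
        Visit aster.
        At aster: go left to sage.
          sage is a leaf — visit sage.
        At aster: no right child.
At mint: go right to bay.
  Visit bay.
  At bay: go left to lime.
    Visit lime.
    At lime: go left to lily.
      Visit lily.
      At lily: go left to teak.
        teak is a leaf — visit teak.
      At lily: go right to pear.
        Visit pear.
        At pear: go left to cedar.
          Visit cedar.
          At cedar: no left child.
          At cedar: go right to kale.
            kale is a leaf — visit kale.
        At pear: no right child.
    At lime: go right to plum.
      plum is a leaf — visit plum.
  At bay: go right to poppy.
    Visit poppy.
    At poppy: no left child.
    At poppy: go right to moss.
      Visit moss.
      At moss: go left to rose.
        rose is a leaf — visit rose.
      At moss: no right child.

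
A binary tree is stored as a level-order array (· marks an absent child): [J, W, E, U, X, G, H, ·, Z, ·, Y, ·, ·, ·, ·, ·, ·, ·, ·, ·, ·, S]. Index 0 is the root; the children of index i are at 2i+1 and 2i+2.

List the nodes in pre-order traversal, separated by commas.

Pre-order visits the node, then its left subtree, then its right subtree.
Visit J.
At J: go left to W.
  Visit W.
  At W: go left to U.
    Visit U.
    At U: no left child.
    At U: go right to Z.
      Z is a leaf — visit Z.
  At W: go right to X.
    Visit X.
    At X: no left child.
    At X: go right to Y.
      Visit Y.
      At Y: go left to S.
        S is a leaf — visit S.
      At Y: no right child.
At J: go right to E.
  Visit E.
  At E: go left to G.
    G is a leaf — visit G.
  At E: go right to H.
    H is a leaf — visit H.

J, W, U, Z, X, Y, S, E, G, H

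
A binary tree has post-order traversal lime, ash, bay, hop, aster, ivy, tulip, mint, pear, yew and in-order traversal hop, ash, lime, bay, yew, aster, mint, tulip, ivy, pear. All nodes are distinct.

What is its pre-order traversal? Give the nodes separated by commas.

The last element of post-order is the root; it splits in-order into left and right subtrees.
Root yew: left subtree has 4 nodes {hop, ash, lime, bay}, right has 5 {aster, mint, tulip, ivy, pear}.
  Root hop: left subtree has 0 nodes { }, right has 3 {ash, lime, bay}.
    Root bay: left subtree has 2 nodes {ash, lime}, right has 0 { }.
      Root ash: left subtree has 0 nodes { }, right has 1 {lime}.
  Root pear: left subtree has 4 nodes {aster, mint, tulip, ivy}, right has 0 { }.
    Root mint: left subtree has 1 node {aster}, right has 2 {tulip, ivy}.
      Root tulip: left subtree has 0 nodes { }, right has 1 {ivy}.

yew, hop, bay, ash, lime, pear, mint, aster, tulip, ivy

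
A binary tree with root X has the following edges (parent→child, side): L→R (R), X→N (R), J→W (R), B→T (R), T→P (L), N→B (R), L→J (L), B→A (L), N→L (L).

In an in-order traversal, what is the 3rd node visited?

W

In-order visits the left subtree, then the node, then the right subtree.
At X: no left child.
Visit X.
At X: go right to N.
  At N: go left to L.
    At L: go left to J.
      At J: no left child.
      Visit J.
      At J: go right to W.
        W is a leaf — visit W.
    Visit L.
    At L: go right to R.
      R is a leaf — visit R.
  Visit N.
  At N: go right to B.
    At B: go left to A.
      A is a leaf — visit A.
    Visit B.
    At B: go right to T.
      At T: go left to P.
        P is a leaf — visit P.
      Visit T.
      At T: no right child.
Full in-order sequence: X, J, W, L, R, N, A, B, P, T.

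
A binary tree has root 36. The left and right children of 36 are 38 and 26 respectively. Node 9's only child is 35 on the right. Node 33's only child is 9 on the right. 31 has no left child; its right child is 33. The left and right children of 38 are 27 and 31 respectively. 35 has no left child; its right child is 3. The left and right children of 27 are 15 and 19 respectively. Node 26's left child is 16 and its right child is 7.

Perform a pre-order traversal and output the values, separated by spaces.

36 38 27 15 19 31 33 9 35 3 26 16 7

Pre-order visits the node, then its left subtree, then its right subtree.
Visit 36.
At 36: go left to 38.
  Visit 38.
  At 38: go left to 27.
    Visit 27.
    At 27: go left to 15.
      15 is a leaf — visit 15.
    At 27: go right to 19.
      19 is a leaf — visit 19.
  At 38: go right to 31.
    Visit 31.
    At 31: no left child.
    At 31: go right to 33.
      Visit 33.
      At 33: no left child.
      At 33: go right to 9.
        Visit 9.
        At 9: no left child.
        At 9: go right to 35.
          Visit 35.
          At 35: no left child.
          At 35: go right to 3.
            3 is a leaf — visit 3.
At 36: go right to 26.
  Visit 26.
  At 26: go left to 16.
    16 is a leaf — visit 16.
  At 26: go right to 7.
    7 is a leaf — visit 7.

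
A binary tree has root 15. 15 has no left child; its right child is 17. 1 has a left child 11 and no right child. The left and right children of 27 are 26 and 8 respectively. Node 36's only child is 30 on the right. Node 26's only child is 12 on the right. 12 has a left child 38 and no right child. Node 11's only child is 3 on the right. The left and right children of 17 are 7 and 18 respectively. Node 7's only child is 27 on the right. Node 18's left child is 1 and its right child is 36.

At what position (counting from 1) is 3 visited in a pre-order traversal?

12

Pre-order visits the node, then its left subtree, then its right subtree.
Visit 15.
At 15: no left child.
At 15: go right to 17.
  Visit 17.
  At 17: go left to 7.
    Visit 7.
    At 7: no left child.
    At 7: go right to 27.
      Visit 27.
      At 27: go left to 26.
        Visit 26.
        At 26: no left child.
        At 26: go right to 12.
          Visit 12.
          At 12: go left to 38.
            38 is a leaf — visit 38.
          At 12: no right child.
      At 27: go right to 8.
        8 is a leaf — visit 8.
  At 17: go right to 18.
    Visit 18.
    At 18: go left to 1.
      Visit 1.
      At 1: go left to 11.
        Visit 11.
        At 11: no left child.
        At 11: go right to 3.
          3 is a leaf — visit 3.
      At 1: no right child.
    At 18: go right to 36.
      Visit 36.
      At 36: no left child.
      At 36: go right to 30.
        30 is a leaf — visit 30.
Full pre-order sequence: 15, 17, 7, 27, 26, 12, 38, 8, 18, 1, 11, 3, 36, 30.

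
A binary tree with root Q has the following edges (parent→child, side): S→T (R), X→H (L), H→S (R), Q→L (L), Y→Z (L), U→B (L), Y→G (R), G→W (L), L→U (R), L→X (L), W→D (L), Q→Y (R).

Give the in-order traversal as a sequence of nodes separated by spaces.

H S T X L B U Q Z Y D W G

In-order visits the left subtree, then the node, then the right subtree.
At Q: go left to L.
  At L: go left to X.
    At X: go left to H.
      At H: no left child.
      Visit H.
      At H: go right to S.
        At S: no left child.
        Visit S.
        At S: go right to T.
          T is a leaf — visit T.
    Visit X.
    At X: no right child.
  Visit L.
  At L: go right to U.
    At U: go left to B.
      B is a leaf — visit B.
    Visit U.
    At U: no right child.
Visit Q.
At Q: go right to Y.
  At Y: go left to Z.
    Z is a leaf — visit Z.
  Visit Y.
  At Y: go right to G.
    At G: go left to W.
      At W: go left to D.
        D is a leaf — visit D.
      Visit W.
      At W: no right child.
    Visit G.
    At G: no right child.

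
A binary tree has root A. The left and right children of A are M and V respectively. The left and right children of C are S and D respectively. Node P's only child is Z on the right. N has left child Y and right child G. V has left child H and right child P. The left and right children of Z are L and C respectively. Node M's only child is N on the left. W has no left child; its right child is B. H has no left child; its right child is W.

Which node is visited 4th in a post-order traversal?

M

Post-order visits the left subtree, then the right subtree, then the node.
At A: go left to M.
  At M: go left to N.
    At N: go left to Y.
      Y is a leaf — visit Y.
    At N: go right to G.
      G is a leaf — visit G.
    Visit N.
  At M: no right child.
  Visit M.
At A: go right to V.
  At V: go left to H.
    At H: no left child.
    At H: go right to W.
      At W: no left child.
      At W: go right to B.
        B is a leaf — visit B.
      Visit W.
    Visit H.
  At V: go right to P.
    At P: no left child.
    At P: go right to Z.
      At Z: go left to L.
        L is a leaf — visit L.
      At Z: go right to C.
        At C: go left to S.
          S is a leaf — visit S.
        At C: go right to D.
          D is a leaf — visit D.
        Visit C.
      Visit Z.
    Visit P.
  Visit V.
Visit A.
Full post-order sequence: Y, G, N, M, B, W, H, L, S, D, C, Z, P, V, A.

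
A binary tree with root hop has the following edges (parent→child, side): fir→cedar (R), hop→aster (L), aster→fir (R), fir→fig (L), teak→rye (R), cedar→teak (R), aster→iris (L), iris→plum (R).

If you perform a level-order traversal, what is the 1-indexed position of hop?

Level-order visits nodes level by level from the root, left to right within each level.
Level 0: hop
Level 1: aster
Level 2: iris, fir
Level 3: plum, fig, cedar
Level 4: teak
Level 5: rye
Full level-order sequence: hop, aster, iris, fir, plum, fig, cedar, teak, rye.

1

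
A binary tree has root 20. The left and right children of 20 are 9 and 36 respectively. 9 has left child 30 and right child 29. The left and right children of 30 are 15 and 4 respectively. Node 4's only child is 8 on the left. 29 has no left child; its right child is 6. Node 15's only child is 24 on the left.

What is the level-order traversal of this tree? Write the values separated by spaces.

Level-order visits nodes level by level from the root, left to right within each level.
Level 0: 20
Level 1: 9, 36
Level 2: 30, 29
Level 3: 15, 4, 6
Level 4: 24, 8

20 9 36 30 29 15 4 6 24 8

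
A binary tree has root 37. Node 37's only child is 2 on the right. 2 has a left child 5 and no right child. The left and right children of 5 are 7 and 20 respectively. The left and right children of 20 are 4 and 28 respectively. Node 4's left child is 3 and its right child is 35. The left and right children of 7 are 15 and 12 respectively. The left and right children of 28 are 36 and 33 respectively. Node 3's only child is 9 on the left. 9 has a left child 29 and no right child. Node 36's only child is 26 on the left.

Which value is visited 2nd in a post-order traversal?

Post-order visits the left subtree, then the right subtree, then the node.
At 37: no left child.
At 37: go right to 2.
  At 2: go left to 5.
    At 5: go left to 7.
      At 7: go left to 15.
        15 is a leaf — visit 15.
      At 7: go right to 12.
        12 is a leaf — visit 12.
      Visit 7.
    At 5: go right to 20.
      At 20: go left to 4.
        At 4: go left to 3.
          At 3: go left to 9.
            At 9: go left to 29.
              29 is a leaf — visit 29.
            At 9: no right child.
            Visit 9.
          At 3: no right child.
          Visit 3.
        At 4: go right to 35.
          35 is a leaf — visit 35.
        Visit 4.
      At 20: go right to 28.
        At 28: go left to 36.
          At 36: go left to 26.
            26 is a leaf — visit 26.
          At 36: no right child.
          Visit 36.
        At 28: go right to 33.
          33 is a leaf — visit 33.
        Visit 28.
      Visit 20.
    Visit 5.
  At 2: no right child.
  Visit 2.
Visit 37.
Full post-order sequence: 15, 12, 7, 29, 9, 3, 35, 4, 26, 36, 33, 28, 20, 5, 2, 37.

12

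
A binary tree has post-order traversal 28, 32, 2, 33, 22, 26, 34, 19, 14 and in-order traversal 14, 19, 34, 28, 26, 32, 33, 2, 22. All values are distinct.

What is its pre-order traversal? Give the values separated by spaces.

The last element of post-order is the root; it splits in-order into left and right subtrees.
Root 14: left subtree has 0 nodes { }, right has 8 {19, 34, 28, 26, 32, 33, 2, 22}.
  Root 19: left subtree has 0 nodes { }, right has 7 {34, 28, 26, 32, 33, 2, 22}.
    Root 34: left subtree has 0 nodes { }, right has 6 {28, 26, 32, 33, 2, 22}.
      Root 26: left subtree has 1 node {28}, right has 4 {32, 33, 2, 22}.
        Root 22: left subtree has 3 nodes {32, 33, 2}, right has 0 { }.
          Root 33: left subtree has 1 node {32}, right has 1 {2}.

14 19 34 26 28 22 33 32 2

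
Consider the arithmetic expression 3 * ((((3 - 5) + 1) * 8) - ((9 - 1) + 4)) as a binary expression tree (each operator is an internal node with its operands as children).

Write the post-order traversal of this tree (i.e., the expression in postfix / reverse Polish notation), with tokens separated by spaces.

Post-order on an expression tree gives postfix notation: for each operator, emit left operand, right operand, then the operator.

3 3 5 - 1 + 8 * 9 1 - 4 + - *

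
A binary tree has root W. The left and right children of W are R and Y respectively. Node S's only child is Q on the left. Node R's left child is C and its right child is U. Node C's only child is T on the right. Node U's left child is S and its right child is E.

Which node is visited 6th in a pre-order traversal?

Pre-order visits the node, then its left subtree, then its right subtree.
Visit W.
At W: go left to R.
  Visit R.
  At R: go left to C.
    Visit C.
    At C: no left child.
    At C: go right to T.
      T is a leaf — visit T.
  At R: go right to U.
    Visit U.
    At U: go left to S.
      Visit S.
      At S: go left to Q.
        Q is a leaf — visit Q.
      At S: no right child.
    At U: go right to E.
      E is a leaf — visit E.
At W: go right to Y.
  Y is a leaf — visit Y.
Full pre-order sequence: W, R, C, T, U, S, Q, E, Y.

S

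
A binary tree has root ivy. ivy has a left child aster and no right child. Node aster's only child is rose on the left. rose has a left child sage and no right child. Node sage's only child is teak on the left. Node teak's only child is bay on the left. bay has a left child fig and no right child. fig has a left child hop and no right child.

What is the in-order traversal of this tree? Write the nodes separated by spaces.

hop fig bay teak sage rose aster ivy

In-order visits the left subtree, then the node, then the right subtree.
At ivy: go left to aster.
  At aster: go left to rose.
    At rose: go left to sage.
      At sage: go left to teak.
        At teak: go left to bay.
          At bay: go left to fig.
            At fig: go left to hop.
              hop is a leaf — visit hop.
            Visit fig.
            At fig: no right child.
          Visit bay.
          At bay: no right child.
        Visit teak.
        At teak: no right child.
      Visit sage.
      At sage: no right child.
    Visit rose.
    At rose: no right child.
  Visit aster.
  At aster: no right child.
Visit ivy.
At ivy: no right child.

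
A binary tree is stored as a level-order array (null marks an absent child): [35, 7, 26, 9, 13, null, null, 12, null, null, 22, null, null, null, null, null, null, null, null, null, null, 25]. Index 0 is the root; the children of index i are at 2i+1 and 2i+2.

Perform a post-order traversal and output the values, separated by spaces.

12 9 25 22 13 7 26 35

Post-order visits the left subtree, then the right subtree, then the node.
At 35: go left to 7.
  At 7: go left to 9.
    At 9: go left to 12.
      12 is a leaf — visit 12.
    At 9: no right child.
    Visit 9.
  At 7: go right to 13.
    At 13: no left child.
    At 13: go right to 22.
      At 22: go left to 25.
        25 is a leaf — visit 25.
      At 22: no right child.
      Visit 22.
    Visit 13.
  Visit 7.
At 35: go right to 26.
  26 is a leaf — visit 26.
Visit 35.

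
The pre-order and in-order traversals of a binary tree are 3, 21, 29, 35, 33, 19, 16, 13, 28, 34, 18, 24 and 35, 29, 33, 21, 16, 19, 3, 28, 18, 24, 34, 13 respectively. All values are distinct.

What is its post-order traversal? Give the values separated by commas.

The first element of pre-order is the root; it splits in-order into left and right subtrees.
Root 3: left subtree has 6 nodes {35, 29, 33, 21, 16, 19}, right has 5 {28, 18, 24, 34, 13}.
  Root 21: left subtree has 3 nodes {35, 29, 33}, right has 2 {16, 19}.
    Root 29: left subtree has 1 node {35}, right has 1 {33}.
    Root 19: left subtree has 1 node {16}, right has 0 { }.
  Root 13: left subtree has 4 nodes {28, 18, 24, 34}, right has 0 { }.
    Root 28: left subtree has 0 nodes { }, right has 3 {18, 24, 34}.
      Root 34: left subtree has 2 nodes {18, 24}, right has 0 { }.
        Root 18: left subtree has 0 nodes { }, right has 1 {24}.

35, 33, 29, 16, 19, 21, 24, 18, 34, 28, 13, 3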